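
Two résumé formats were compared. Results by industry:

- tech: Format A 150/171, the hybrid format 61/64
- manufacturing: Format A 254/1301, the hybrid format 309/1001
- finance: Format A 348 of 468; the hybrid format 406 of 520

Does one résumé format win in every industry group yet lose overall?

No

Tech: Format A 150/171 = 87.7%, the hybrid format 61/64 = 95.3% → the hybrid format
Manufacturing: Format A 254/1301 = 19.5%, the hybrid format 309/1001 = 30.9% → the hybrid format
Finance: Format A 348/468 = 74.4%, the hybrid format 406/520 = 78.1% → the hybrid format
Overall: Format A 752/1940 = 38.8%, the hybrid format 776/1585 = 49.0% → the hybrid format
The hybrid format wins overall and in every industry group — no reversal.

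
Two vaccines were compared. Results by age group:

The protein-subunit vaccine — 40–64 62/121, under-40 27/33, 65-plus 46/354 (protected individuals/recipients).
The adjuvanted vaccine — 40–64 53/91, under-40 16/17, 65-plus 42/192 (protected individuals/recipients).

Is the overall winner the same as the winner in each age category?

40–64: the protein-subunit vaccine 62/121 = 51.2%, the adjuvanted vaccine 53/91 = 58.2% → the adjuvanted vaccine
Under-40: the protein-subunit vaccine 27/33 = 81.8%, the adjuvanted vaccine 16/17 = 94.1% → the adjuvanted vaccine
65-plus: the protein-subunit vaccine 46/354 = 13.0%, the adjuvanted vaccine 42/192 = 21.9% → the adjuvanted vaccine
Overall: the protein-subunit vaccine 135/508 = 26.6%, the adjuvanted vaccine 111/300 = 37.0% → the adjuvanted vaccine
The adjuvanted vaccine wins overall and in every age group — no reversal.

Yes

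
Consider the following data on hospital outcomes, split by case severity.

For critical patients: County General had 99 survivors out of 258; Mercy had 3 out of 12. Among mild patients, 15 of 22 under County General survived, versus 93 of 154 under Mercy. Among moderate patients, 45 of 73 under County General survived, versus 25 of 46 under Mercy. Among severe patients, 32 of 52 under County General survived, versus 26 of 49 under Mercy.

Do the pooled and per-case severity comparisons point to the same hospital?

Critical: County General 99/258 = 38.4%, Mercy 3/12 = 25.0% → County General
Mild: County General 15/22 = 68.2%, Mercy 93/154 = 60.4% → County General
Moderate: County General 45/73 = 61.6%, Mercy 25/46 = 54.3% → County General
Severe: County General 32/52 = 61.5%, Mercy 26/49 = 53.1% → County General
Overall: County General 191/405 = 47.2%, Mercy 147/261 = 56.3% → Mercy
County General wins each case group but Mercy wins overall — the comparison reverses. County General's patients skew toward critical, which has a lower base rate.

No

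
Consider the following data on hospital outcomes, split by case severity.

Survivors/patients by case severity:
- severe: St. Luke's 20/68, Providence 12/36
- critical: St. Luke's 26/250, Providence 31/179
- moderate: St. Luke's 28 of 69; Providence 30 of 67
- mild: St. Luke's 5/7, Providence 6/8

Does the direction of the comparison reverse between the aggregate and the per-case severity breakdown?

No

Severe: St. Luke's 20/68 = 29.4%, Providence 12/36 = 33.3% → Providence
Critical: St. Luke's 26/250 = 10.4%, Providence 31/179 = 17.3% → Providence
Moderate: St. Luke's 28/69 = 40.6%, Providence 30/67 = 44.8% → Providence
Mild: St. Luke's 5/7 = 71.4%, Providence 6/8 = 75.0% → Providence
Overall: St. Luke's 79/394 = 20.1%, Providence 79/290 = 27.2% → Providence
Providence wins overall and in every case group — no reversal.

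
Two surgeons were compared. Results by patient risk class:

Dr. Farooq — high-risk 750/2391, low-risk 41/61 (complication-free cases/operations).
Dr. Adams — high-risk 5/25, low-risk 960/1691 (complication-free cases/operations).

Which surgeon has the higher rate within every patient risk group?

Dr. Farooq

High-risk: Dr. Farooq 750/2391 = 31.4%, Dr. Adams 5/25 = 20.0% → Dr. Farooq
Low-risk: Dr. Farooq 41/61 = 67.2%, Dr. Adams 960/1691 = 56.8% → Dr. Farooq
Dr. Farooq has the higher rate in both groups.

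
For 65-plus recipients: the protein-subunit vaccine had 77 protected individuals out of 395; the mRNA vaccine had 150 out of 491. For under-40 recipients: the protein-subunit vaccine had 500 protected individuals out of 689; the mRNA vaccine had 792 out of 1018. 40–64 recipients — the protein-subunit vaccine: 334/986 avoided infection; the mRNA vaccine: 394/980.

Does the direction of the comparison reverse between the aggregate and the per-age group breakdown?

No

65-plus: the protein-subunit vaccine 77/395 = 19.5%, the mRNA vaccine 150/491 = 30.5% → the mRNA vaccine
Under-40: the protein-subunit vaccine 500/689 = 72.6%, the mRNA vaccine 792/1018 = 77.8% → the mRNA vaccine
40–64: the protein-subunit vaccine 334/986 = 33.9%, the mRNA vaccine 394/980 = 40.2% → the mRNA vaccine
Overall: the protein-subunit vaccine 911/2070 = 44.0%, the mRNA vaccine 1336/2489 = 53.7% → the mRNA vaccine
The mRNA vaccine wins overall and in every age group — no reversal.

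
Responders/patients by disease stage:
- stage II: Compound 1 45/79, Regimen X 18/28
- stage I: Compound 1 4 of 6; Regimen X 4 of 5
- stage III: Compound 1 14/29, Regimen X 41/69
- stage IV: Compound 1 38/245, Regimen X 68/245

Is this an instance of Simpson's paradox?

Stage II: Compound 1 45/79 = 57.0%, Regimen X 18/28 = 64.3% → Regimen X
Stage I: Compound 1 4/6 = 66.7%, Regimen X 4/5 = 80.0% → Regimen X
Stage III: Compound 1 14/29 = 48.3%, Regimen X 41/69 = 59.4% → Regimen X
Stage IV: Compound 1 38/245 = 15.5%, Regimen X 68/245 = 27.8% → Regimen X
Overall: Compound 1 101/359 = 28.1%, Regimen X 131/347 = 37.8% → Regimen X
Regimen X wins overall and in every disease group — no reversal.

No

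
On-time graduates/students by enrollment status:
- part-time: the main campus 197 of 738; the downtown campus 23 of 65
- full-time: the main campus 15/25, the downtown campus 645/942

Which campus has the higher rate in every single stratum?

Part-time: the main campus 197/738 = 26.7%, the downtown campus 23/65 = 35.4% → the downtown campus
Full-time: the main campus 15/25 = 60.0%, the downtown campus 645/942 = 68.5% → the downtown campus
The downtown campus has the higher rate in both groups.

the downtown campus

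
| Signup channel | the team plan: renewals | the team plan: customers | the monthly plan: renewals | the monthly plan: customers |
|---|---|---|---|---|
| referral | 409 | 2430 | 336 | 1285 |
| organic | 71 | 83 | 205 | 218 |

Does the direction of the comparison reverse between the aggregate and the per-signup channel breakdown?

Referral: the team plan 409/2430 = 16.8%, the monthly plan 336/1285 = 26.1% → the monthly plan
Organic: the team plan 71/83 = 85.5%, the monthly plan 205/218 = 94.0% → the monthly plan
Overall: the team plan 480/2513 = 19.1%, the monthly plan 541/1503 = 36.0% → the monthly plan
The monthly plan wins overall and in every signup group — no reversal.

No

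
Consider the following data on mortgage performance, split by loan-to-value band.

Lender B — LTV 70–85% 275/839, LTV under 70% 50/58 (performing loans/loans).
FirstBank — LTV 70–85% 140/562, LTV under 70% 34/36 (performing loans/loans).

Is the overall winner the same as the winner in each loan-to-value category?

No

LTV 70–85%: Lender B 275/839 = 32.8%, FirstBank 140/562 = 24.9% → Lender B
LTV under 70%: Lender B 50/58 = 86.2%, FirstBank 34/36 = 94.4% → FirstBank
Overall: Lender B 325/897 = 36.2%, FirstBank 174/598 = 29.1% → Lender B
Neither sweeps: Lender B wins 1 of 2 groups, FirstBank wins 1. Lender B wins overall but not every group — no Simpson reversal.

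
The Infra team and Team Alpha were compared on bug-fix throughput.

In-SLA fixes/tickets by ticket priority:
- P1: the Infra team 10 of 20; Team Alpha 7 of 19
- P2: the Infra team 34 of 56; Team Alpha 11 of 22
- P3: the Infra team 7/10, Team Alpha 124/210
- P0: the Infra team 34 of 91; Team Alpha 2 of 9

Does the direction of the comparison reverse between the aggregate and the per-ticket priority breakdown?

P1: the Infra team 10/20 = 50.0%, Team Alpha 7/19 = 36.8% → the Infra team
P2: the Infra team 34/56 = 60.7%, Team Alpha 11/22 = 50.0% → the Infra team
P3: the Infra team 7/10 = 70.0%, Team Alpha 124/210 = 59.0% → the Infra team
P0: the Infra team 34/91 = 37.4%, Team Alpha 2/9 = 22.2% → the Infra team
Overall: the Infra team 85/177 = 48.0%, Team Alpha 144/260 = 55.4% → Team Alpha
The Infra team wins each ticket group but Team Alpha wins overall — the comparison reverses. The Infra team's tickets skew toward P0, which has a lower base rate.

Yes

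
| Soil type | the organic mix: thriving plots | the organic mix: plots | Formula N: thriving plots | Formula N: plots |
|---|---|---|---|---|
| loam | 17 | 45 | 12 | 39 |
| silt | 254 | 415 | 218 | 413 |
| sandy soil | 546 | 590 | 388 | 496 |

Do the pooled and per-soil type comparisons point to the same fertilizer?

Loam: the organic mix 17/45 = 37.8%, Formula N 12/39 = 30.8% → the organic mix
Silt: the organic mix 254/415 = 61.2%, Formula N 218/413 = 52.8% → the organic mix
Sandy soil: the organic mix 546/590 = 92.5%, Formula N 388/496 = 78.2% → the organic mix
Overall: the organic mix 817/1050 = 77.8%, Formula N 618/948 = 65.2% → the organic mix
The organic mix wins overall and in every soil group — no reversal.

Yes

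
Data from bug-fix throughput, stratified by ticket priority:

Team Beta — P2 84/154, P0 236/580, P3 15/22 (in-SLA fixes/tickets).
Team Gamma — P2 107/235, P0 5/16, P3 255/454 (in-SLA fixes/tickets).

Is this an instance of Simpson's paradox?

P2: Team Beta 84/154 = 54.5%, Team Gamma 107/235 = 45.5% → Team Beta
P0: Team Beta 236/580 = 40.7%, Team Gamma 5/16 = 31.2% → Team Beta
P3: Team Beta 15/22 = 68.2%, Team Gamma 255/454 = 56.2% → Team Beta
Overall: Team Beta 335/756 = 44.3%, Team Gamma 367/705 = 52.1% → Team Gamma
Team Beta wins each ticket group but Team Gamma wins overall — the comparison reverses. Team Beta's tickets skew toward P0, which has a lower base rate.

Yes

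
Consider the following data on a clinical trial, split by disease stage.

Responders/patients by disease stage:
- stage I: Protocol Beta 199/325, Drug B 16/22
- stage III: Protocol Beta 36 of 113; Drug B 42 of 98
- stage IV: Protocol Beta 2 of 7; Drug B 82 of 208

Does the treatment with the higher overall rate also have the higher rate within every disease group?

No

Stage I: Protocol Beta 199/325 = 61.2%, Drug B 16/22 = 72.7% → Drug B
Stage III: Protocol Beta 36/113 = 31.9%, Drug B 42/98 = 42.9% → Drug B
Stage IV: Protocol Beta 2/7 = 28.6%, Drug B 82/208 = 39.4% → Drug B
Overall: Protocol Beta 237/445 = 53.3%, Drug B 140/328 = 42.7% → Protocol Beta
Drug B wins each disease group but Protocol Beta wins overall — the comparison reverses. Drug B's patients skew toward stage IV, which has a lower base rate.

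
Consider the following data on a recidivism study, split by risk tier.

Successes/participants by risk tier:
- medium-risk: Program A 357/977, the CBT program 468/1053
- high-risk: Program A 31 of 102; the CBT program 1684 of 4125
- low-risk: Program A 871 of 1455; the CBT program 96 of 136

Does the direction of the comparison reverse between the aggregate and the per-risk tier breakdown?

Medium-risk: Program A 357/977 = 36.5%, the CBT program 468/1053 = 44.4% → the CBT program
High-risk: Program A 31/102 = 30.4%, the CBT program 1684/4125 = 40.8% → the CBT program
Low-risk: Program A 871/1455 = 59.9%, the CBT program 96/136 = 70.6% → the CBT program
Overall: Program A 1259/2534 = 49.7%, the CBT program 2248/5314 = 42.3% → Program A
The CBT program wins each risk group but Program A wins overall — the comparison reverses. The CBT program's participants skew toward high-risk, which has a lower base rate.

Yes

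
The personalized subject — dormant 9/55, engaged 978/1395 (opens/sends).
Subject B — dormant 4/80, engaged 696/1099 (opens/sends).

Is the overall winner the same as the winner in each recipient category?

Dormant: the personalized subject 9/55 = 16.4%, Subject B 4/80 = 5.0% → the personalized subject
Engaged: the personalized subject 978/1395 = 70.1%, Subject B 696/1099 = 63.3% → the personalized subject
Overall: the personalized subject 987/1450 = 68.1%, Subject B 700/1179 = 59.4% → the personalized subject
The personalized subject wins overall and in every recipient group — no reversal.

Yes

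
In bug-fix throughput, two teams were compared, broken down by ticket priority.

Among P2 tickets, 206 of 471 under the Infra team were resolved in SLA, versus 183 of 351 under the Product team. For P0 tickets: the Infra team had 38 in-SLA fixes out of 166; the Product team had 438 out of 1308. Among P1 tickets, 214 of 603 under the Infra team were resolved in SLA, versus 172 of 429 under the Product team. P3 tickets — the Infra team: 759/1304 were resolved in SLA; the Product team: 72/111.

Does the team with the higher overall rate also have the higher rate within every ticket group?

P2: the Infra team 206/471 = 43.7%, the Product team 183/351 = 52.1% → the Product team
P0: the Infra team 38/166 = 22.9%, the Product team 438/1308 = 33.5% → the Product team
P1: the Infra team 214/603 = 35.5%, the Product team 172/429 = 40.1% → the Product team
P3: the Infra team 759/1304 = 58.2%, the Product team 72/111 = 64.9% → the Product team
Overall: the Infra team 1217/2544 = 47.8%, the Product team 865/2199 = 39.3% → the Infra team
The Product team wins each ticket group but the Infra team wins overall — the comparison reverses. The Product team's tickets skew toward P0, which has a lower base rate.

No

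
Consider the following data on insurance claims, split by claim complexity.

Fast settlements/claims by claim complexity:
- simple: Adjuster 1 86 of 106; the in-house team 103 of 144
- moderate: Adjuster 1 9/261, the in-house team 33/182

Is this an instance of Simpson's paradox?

No

Simple: Adjuster 1 86/106 = 81.1%, the in-house team 103/144 = 71.5% → Adjuster 1
Moderate: Adjuster 1 9/261 = 3.4%, the in-house team 33/182 = 18.1% → the in-house team
Overall: Adjuster 1 95/367 = 25.9%, the in-house team 136/326 = 41.7% → the in-house team
Neither sweeps: Adjuster 1 wins 1 of 2 groups, the in-house team wins 1. The in-house team wins overall but not every group — no Simpson reversal.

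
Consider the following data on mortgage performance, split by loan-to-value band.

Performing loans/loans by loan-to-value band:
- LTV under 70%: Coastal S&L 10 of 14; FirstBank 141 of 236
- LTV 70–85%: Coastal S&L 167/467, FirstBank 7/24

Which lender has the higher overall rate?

FirstBank

LTV under 70%: Coastal S&L 10/14 = 71.4%, FirstBank 141/236 = 59.7% → Coastal S&L
LTV 70–85%: Coastal S&L 167/467 = 35.8%, FirstBank 7/24 = 29.2% → Coastal S&L
Overall: Coastal S&L 177/481 = 36.8%, FirstBank 148/260 = 56.9% → FirstBank
(Coastal S&L wins every loan-to-value group but FirstBank wins overall — Coastal S&L's loans skew toward the low-rate LTV 70–85% group.)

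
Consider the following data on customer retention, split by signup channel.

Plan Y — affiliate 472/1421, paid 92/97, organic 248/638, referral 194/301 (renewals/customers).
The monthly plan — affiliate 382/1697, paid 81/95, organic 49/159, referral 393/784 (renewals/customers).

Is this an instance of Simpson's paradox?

No

Affiliate: Plan Y 472/1421 = 33.2%, the monthly plan 382/1697 = 22.5% → Plan Y
Paid: Plan Y 92/97 = 94.8%, the monthly plan 81/95 = 85.3% → Plan Y
Organic: Plan Y 248/638 = 38.9%, the monthly plan 49/159 = 30.8% → Plan Y
Referral: Plan Y 194/301 = 64.5%, the monthly plan 393/784 = 50.1% → Plan Y
Overall: Plan Y 1006/2457 = 40.9%, the monthly plan 905/2735 = 33.1% → Plan Y
Plan Y wins overall and in every signup group — no reversal.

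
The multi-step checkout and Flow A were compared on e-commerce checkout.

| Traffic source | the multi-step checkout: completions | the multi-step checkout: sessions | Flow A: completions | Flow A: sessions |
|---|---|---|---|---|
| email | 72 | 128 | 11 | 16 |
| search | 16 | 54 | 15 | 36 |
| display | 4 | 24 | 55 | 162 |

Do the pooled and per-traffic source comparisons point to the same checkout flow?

No

Email: the multi-step checkout 72/128 = 56.2%, Flow A 11/16 = 68.8% → Flow A
Search: the multi-step checkout 16/54 = 29.6%, Flow A 15/36 = 41.7% → Flow A
Display: the multi-step checkout 4/24 = 16.7%, Flow A 55/162 = 34.0% → Flow A
Overall: the multi-step checkout 92/206 = 44.7%, Flow A 81/214 = 37.9% → the multi-step checkout
Flow A wins each traffic group but the multi-step checkout wins overall — the comparison reverses. Flow A's sessions skew toward display, which has a lower base rate.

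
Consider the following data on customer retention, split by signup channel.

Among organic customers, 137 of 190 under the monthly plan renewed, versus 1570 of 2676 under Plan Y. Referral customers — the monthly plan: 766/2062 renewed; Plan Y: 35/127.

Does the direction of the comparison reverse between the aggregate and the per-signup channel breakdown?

Organic: the monthly plan 137/190 = 72.1%, Plan Y 1570/2676 = 58.7% → the monthly plan
Referral: the monthly plan 766/2062 = 37.1%, Plan Y 35/127 = 27.6% → the monthly plan
Overall: the monthly plan 903/2252 = 40.1%, Plan Y 1605/2803 = 57.3% → Plan Y
The monthly plan wins each signup group but Plan Y wins overall — the comparison reverses. The monthly plan's customers skew toward referral, which has a lower base rate.

Yes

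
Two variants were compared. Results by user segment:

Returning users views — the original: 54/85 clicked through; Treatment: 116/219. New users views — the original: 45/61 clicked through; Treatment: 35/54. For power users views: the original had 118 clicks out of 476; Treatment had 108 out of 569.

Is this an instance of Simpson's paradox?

No

Returning users: the original 54/85 = 63.5%, Treatment 116/219 = 53.0% → the original
New users: the original 45/61 = 73.8%, Treatment 35/54 = 64.8% → the original
Power users: the original 118/476 = 24.8%, Treatment 108/569 = 19.0% → the original
Overall: the original 217/622 = 34.9%, Treatment 259/842 = 30.8% → the original
The original wins overall and in every user group — no reversal.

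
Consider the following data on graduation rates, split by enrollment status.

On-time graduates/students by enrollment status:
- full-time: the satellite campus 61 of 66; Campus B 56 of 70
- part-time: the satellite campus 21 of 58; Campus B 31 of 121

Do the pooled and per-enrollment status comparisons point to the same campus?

Yes

Full-time: the satellite campus 61/66 = 92.4%, Campus B 56/70 = 80.0% → the satellite campus
Part-time: the satellite campus 21/58 = 36.2%, Campus B 31/121 = 25.6% → the satellite campus
Overall: the satellite campus 82/124 = 66.1%, Campus B 87/191 = 45.5% → the satellite campus
The satellite campus wins overall and in every enrollment group — no reversal.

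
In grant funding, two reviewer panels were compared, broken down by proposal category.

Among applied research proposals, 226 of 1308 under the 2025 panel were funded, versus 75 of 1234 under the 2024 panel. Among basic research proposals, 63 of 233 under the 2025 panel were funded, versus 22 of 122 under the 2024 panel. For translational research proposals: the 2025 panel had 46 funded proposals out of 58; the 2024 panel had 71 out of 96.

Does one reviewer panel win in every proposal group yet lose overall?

No

Applied research: the 2025 panel 226/1308 = 17.3%, the 2024 panel 75/1234 = 6.1% → the 2025 panel
Basic research: the 2025 panel 63/233 = 27.0%, the 2024 panel 22/122 = 18.0% → the 2025 panel
Translational research: the 2025 panel 46/58 = 79.3%, the 2024 panel 71/96 = 74.0% → the 2025 panel
Overall: the 2025 panel 335/1599 = 21.0%, the 2024 panel 168/1452 = 11.6% → the 2025 panel
The 2025 panel wins overall and in every proposal group — no reversal.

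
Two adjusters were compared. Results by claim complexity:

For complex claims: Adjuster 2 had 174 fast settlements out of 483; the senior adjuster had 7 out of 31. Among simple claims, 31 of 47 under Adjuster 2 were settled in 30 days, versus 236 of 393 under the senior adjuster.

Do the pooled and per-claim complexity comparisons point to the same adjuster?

Complex: Adjuster 2 174/483 = 36.0%, the senior adjuster 7/31 = 22.6% → Adjuster 2
Simple: Adjuster 2 31/47 = 66.0%, the senior adjuster 236/393 = 60.1% → Adjuster 2
Overall: Adjuster 2 205/530 = 38.7%, the senior adjuster 243/424 = 57.3% → the senior adjuster
Adjuster 2 wins each claim group but the senior adjuster wins overall — the comparison reverses. Adjuster 2's claims skew toward complex, which has a lower base rate.

No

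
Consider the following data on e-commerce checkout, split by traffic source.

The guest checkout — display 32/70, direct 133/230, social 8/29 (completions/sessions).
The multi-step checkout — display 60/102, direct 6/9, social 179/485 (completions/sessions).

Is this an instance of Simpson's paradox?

Display: the guest checkout 32/70 = 45.7%, the multi-step checkout 60/102 = 58.8% → the multi-step checkout
Direct: the guest checkout 133/230 = 57.8%, the multi-step checkout 6/9 = 66.7% → the multi-step checkout
Social: the guest checkout 8/29 = 27.6%, the multi-step checkout 179/485 = 36.9% → the multi-step checkout
Overall: the guest checkout 173/329 = 52.6%, the multi-step checkout 245/596 = 41.1% → the guest checkout
The multi-step checkout wins each traffic group but the guest checkout wins overall — the comparison reverses. The multi-step checkout's sessions skew toward social, which has a lower base rate.

Yes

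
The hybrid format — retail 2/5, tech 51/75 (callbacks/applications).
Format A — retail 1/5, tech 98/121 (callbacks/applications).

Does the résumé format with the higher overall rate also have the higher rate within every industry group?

Retail: the hybrid format 2/5 = 40.0%, Format A 1/5 = 20.0% → the hybrid format
Tech: the hybrid format 51/75 = 68.0%, Format A 98/121 = 81.0% → Format A
Overall: the hybrid format 53/80 = 66.2%, Format A 99/126 = 78.6% → Format A
Neither sweeps: the hybrid format wins 1 of 2 groups, Format A wins 1. Format A wins overall but not every group — no Simpson reversal.

No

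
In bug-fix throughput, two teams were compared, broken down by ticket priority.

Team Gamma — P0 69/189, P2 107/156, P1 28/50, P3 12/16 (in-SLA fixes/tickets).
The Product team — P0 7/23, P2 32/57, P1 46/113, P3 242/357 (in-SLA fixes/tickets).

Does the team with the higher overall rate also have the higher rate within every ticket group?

No

P0: Team Gamma 69/189 = 36.5%, the Product team 7/23 = 30.4% → Team Gamma
P2: Team Gamma 107/156 = 68.6%, the Product team 32/57 = 56.1% → Team Gamma
P1: Team Gamma 28/50 = 56.0%, the Product team 46/113 = 40.7% → Team Gamma
P3: Team Gamma 12/16 = 75.0%, the Product team 242/357 = 67.8% → Team Gamma
Overall: Team Gamma 216/411 = 52.6%, the Product team 327/550 = 59.5% → the Product team
Team Gamma wins each ticket group but the Product team wins overall — the comparison reverses. Team Gamma's tickets skew toward P0, which has a lower base rate.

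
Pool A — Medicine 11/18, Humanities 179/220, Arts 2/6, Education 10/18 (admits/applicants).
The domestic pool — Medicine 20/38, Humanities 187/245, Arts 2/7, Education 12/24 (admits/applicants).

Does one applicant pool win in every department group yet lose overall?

No

Medicine: Pool A 11/18 = 61.1%, the domestic pool 20/38 = 52.6% → Pool A
Humanities: Pool A 179/220 = 81.4%, the domestic pool 187/245 = 76.3% → Pool A
Arts: Pool A 2/6 = 33.3%, the domestic pool 2/7 = 28.6% → Pool A
Education: Pool A 10/18 = 55.6%, the domestic pool 12/24 = 50.0% → Pool A
Overall: Pool A 202/262 = 77.1%, the domestic pool 221/314 = 70.4% → Pool A
Pool A wins overall and in every department group — no reversal.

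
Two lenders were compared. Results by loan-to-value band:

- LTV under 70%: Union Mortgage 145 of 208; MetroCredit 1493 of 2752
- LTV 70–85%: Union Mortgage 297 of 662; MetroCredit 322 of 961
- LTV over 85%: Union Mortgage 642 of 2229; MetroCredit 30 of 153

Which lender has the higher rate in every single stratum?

LTV under 70%: Union Mortgage 145/208 = 69.7%, MetroCredit 1493/2752 = 54.3% → Union Mortgage
LTV 70–85%: Union Mortgage 297/662 = 44.9%, MetroCredit 322/961 = 33.5% → Union Mortgage
LTV over 85%: Union Mortgage 642/2229 = 28.8%, MetroCredit 30/153 = 19.6% → Union Mortgage
Union Mortgage has the higher rate in all 3 groups.

Union Mortgage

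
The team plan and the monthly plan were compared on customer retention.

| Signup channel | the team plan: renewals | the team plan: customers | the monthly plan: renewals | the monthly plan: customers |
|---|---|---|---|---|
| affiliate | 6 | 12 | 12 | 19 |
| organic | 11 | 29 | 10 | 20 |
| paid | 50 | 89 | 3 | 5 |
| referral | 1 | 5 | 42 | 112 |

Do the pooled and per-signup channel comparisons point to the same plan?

No

Affiliate: the team plan 6/12 = 50.0%, the monthly plan 12/19 = 63.2% → the monthly plan
Organic: the team plan 11/29 = 37.9%, the monthly plan 10/20 = 50.0% → the monthly plan
Paid: the team plan 50/89 = 56.2%, the monthly plan 3/5 = 60.0% → the monthly plan
Referral: the team plan 1/5 = 20.0%, the monthly plan 42/112 = 37.5% → the monthly plan
Overall: the team plan 68/135 = 50.4%, the monthly plan 67/156 = 42.9% → the team plan
The monthly plan wins each signup group but the team plan wins overall — the comparison reverses. The monthly plan's customers skew toward referral, which has a lower base rate.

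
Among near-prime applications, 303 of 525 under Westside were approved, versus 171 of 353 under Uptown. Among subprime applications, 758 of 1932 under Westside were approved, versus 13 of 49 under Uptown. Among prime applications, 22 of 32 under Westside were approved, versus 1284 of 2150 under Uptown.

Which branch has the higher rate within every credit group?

Near-prime: Westside 303/525 = 57.7%, Uptown 171/353 = 48.4% → Westside
Subprime: Westside 758/1932 = 39.2%, Uptown 13/49 = 26.5% → Westside
Prime: Westside 22/32 = 68.8%, Uptown 1284/2150 = 59.7% → Westside
Westside has the higher rate in all 3 groups.

Westside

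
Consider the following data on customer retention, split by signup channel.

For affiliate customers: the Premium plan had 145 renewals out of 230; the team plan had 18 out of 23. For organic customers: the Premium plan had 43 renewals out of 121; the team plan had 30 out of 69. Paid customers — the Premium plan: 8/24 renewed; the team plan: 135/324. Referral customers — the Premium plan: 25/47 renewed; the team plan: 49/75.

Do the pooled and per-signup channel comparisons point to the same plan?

No

Affiliate: the Premium plan 145/230 = 63.0%, the team plan 18/23 = 78.3% → the team plan
Organic: the Premium plan 43/121 = 35.5%, the team plan 30/69 = 43.5% → the team plan
Paid: the Premium plan 8/24 = 33.3%, the team plan 135/324 = 41.7% → the team plan
Referral: the Premium plan 25/47 = 53.2%, the team plan 49/75 = 65.3% → the team plan
Overall: the Premium plan 221/422 = 52.4%, the team plan 232/491 = 47.3% → the Premium plan
The team plan wins each signup group but the Premium plan wins overall — the comparison reverses. The team plan's customers skew toward paid, which has a lower base rate.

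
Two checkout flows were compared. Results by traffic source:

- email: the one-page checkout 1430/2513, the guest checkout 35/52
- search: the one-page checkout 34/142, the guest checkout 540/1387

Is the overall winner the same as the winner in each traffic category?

Email: the one-page checkout 1430/2513 = 56.9%, the guest checkout 35/52 = 67.3% → the guest checkout
Search: the one-page checkout 34/142 = 23.9%, the guest checkout 540/1387 = 38.9% → the guest checkout
Overall: the one-page checkout 1464/2655 = 55.1%, the guest checkout 575/1439 = 40.0% → the one-page checkout
The guest checkout wins each traffic group but the one-page checkout wins overall — the comparison reverses. The guest checkout's sessions skew toward search, which has a lower base rate.

No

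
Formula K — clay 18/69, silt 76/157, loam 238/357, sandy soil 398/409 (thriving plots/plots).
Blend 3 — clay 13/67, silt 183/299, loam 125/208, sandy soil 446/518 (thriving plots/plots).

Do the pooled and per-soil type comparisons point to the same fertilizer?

No

Clay: Formula K 18/69 = 26.1%, Blend 3 13/67 = 19.4% → Formula K
Silt: Formula K 76/157 = 48.4%, Blend 3 183/299 = 61.2% → Blend 3
Loam: Formula K 238/357 = 66.7%, Blend 3 125/208 = 60.1% → Formula K
Sandy soil: Formula K 398/409 = 97.3%, Blend 3 446/518 = 86.1% → Formula K
Overall: Formula K 730/992 = 73.6%, Blend 3 767/1092 = 70.2% → Formula K
Neither sweeps: Formula K wins 3 of 4 groups, Blend 3 wins 1. Formula K wins overall but not every group — no Simpson reversal.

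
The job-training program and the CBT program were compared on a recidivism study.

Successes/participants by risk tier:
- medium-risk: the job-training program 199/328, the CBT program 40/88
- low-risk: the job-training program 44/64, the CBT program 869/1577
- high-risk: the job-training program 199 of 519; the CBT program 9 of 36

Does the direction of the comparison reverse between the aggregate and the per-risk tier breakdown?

Medium-risk: the job-training program 199/328 = 60.7%, the CBT program 40/88 = 45.5% → the job-training program
Low-risk: the job-training program 44/64 = 68.8%, the CBT program 869/1577 = 55.1% → the job-training program
High-risk: the job-training program 199/519 = 38.3%, the CBT program 9/36 = 25.0% → the job-training program
Overall: the job-training program 442/911 = 48.5%, the CBT program 918/1701 = 54.0% → the CBT program
The job-training program wins each risk group but the CBT program wins overall — the comparison reverses. The job-training program's participants skew toward high-risk, which has a lower base rate.

Yes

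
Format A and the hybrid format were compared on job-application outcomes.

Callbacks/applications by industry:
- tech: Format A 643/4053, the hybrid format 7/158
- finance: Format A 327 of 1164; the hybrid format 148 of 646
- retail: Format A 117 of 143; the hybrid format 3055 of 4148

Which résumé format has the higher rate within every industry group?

Tech: Format A 643/4053 = 15.9%, the hybrid format 7/158 = 4.4% → Format A
Finance: Format A 327/1164 = 28.1%, the hybrid format 148/646 = 22.9% → Format A
Retail: Format A 117/143 = 81.8%, the hybrid format 3055/4148 = 73.6% → Format A
Format A has the higher rate in all 3 groups.

Format A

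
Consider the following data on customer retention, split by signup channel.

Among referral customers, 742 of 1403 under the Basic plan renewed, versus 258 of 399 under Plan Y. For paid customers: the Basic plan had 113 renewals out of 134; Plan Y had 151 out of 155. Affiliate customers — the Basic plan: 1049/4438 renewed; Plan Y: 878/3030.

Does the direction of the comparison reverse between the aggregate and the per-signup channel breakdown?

No

Referral: the Basic plan 742/1403 = 52.9%, Plan Y 258/399 = 64.7% → Plan Y
Paid: the Basic plan 113/134 = 84.3%, Plan Y 151/155 = 97.4% → Plan Y
Affiliate: the Basic plan 1049/4438 = 23.6%, Plan Y 878/3030 = 29.0% → Plan Y
Overall: the Basic plan 1904/5975 = 31.9%, Plan Y 1287/3584 = 35.9% → Plan Y
Plan Y wins overall and in every signup group — no reversal.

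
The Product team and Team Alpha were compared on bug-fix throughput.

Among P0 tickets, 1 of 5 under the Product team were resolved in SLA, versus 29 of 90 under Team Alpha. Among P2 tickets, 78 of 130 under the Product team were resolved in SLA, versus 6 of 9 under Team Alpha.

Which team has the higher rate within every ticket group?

P0: the Product team 1/5 = 20.0%, Team Alpha 29/90 = 32.2% → Team Alpha
P2: the Product team 78/130 = 60.0%, Team Alpha 6/9 = 66.7% → Team Alpha
Team Alpha has the higher rate in both groups.

Team Alpha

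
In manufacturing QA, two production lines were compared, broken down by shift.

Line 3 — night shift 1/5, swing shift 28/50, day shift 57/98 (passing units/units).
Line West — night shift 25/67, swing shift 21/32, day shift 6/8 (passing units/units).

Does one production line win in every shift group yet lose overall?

Night shift: Line 3 1/5 = 20.0%, Line West 25/67 = 37.3% → Line West
Swing shift: Line 3 28/50 = 56.0%, Line West 21/32 = 65.6% → Line West
Day shift: Line 3 57/98 = 58.2%, Line West 6/8 = 75.0% → Line West
Overall: Line 3 86/153 = 56.2%, Line West 52/107 = 48.6% → Line 3
Line West wins each shift group but Line 3 wins overall — the comparison reverses. Line West's units skew toward night shift, which has a lower base rate.

Yes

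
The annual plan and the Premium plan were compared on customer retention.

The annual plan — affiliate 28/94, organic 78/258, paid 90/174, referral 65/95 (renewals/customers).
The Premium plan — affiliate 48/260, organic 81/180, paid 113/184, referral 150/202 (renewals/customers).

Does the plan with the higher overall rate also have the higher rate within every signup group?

Affiliate: the annual plan 28/94 = 29.8%, the Premium plan 48/260 = 18.5% → the annual plan
Organic: the annual plan 78/258 = 30.2%, the Premium plan 81/180 = 45.0% → the Premium plan
Paid: the annual plan 90/174 = 51.7%, the Premium plan 113/184 = 61.4% → the Premium plan
Referral: the annual plan 65/95 = 68.4%, the Premium plan 150/202 = 74.3% → the Premium plan
Overall: the annual plan 261/621 = 42.0%, the Premium plan 392/826 = 47.5% → the Premium plan
Neither sweeps: the annual plan wins 1 of 4 groups, the Premium plan wins 3. The Premium plan wins overall but not every group — no Simpson reversal.

No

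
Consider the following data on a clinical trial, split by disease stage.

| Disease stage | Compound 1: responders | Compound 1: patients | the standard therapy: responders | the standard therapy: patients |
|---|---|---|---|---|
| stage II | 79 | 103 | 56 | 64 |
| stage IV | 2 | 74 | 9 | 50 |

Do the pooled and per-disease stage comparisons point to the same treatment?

Yes

Stage II: Compound 1 79/103 = 76.7%, the standard therapy 56/64 = 87.5% → the standard therapy
Stage IV: Compound 1 2/74 = 2.7%, the standard therapy 9/50 = 18.0% → the standard therapy
Overall: Compound 1 81/177 = 45.8%, the standard therapy 65/114 = 57.0% → the standard therapy
The standard therapy wins overall and in every disease group — no reversal.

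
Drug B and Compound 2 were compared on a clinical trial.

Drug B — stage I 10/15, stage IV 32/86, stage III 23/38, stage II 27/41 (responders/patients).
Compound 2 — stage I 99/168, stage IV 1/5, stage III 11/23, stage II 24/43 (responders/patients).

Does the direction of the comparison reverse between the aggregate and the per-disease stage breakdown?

Stage I: Drug B 10/15 = 66.7%, Compound 2 99/168 = 58.9% → Drug B
Stage IV: Drug B 32/86 = 37.2%, Compound 2 1/5 = 20.0% → Drug B
Stage III: Drug B 23/38 = 60.5%, Compound 2 11/23 = 47.8% → Drug B
Stage II: Drug B 27/41 = 65.9%, Compound 2 24/43 = 55.8% → Drug B
Overall: Drug B 92/180 = 51.1%, Compound 2 135/239 = 56.5% → Compound 2
Drug B wins each disease group but Compound 2 wins overall — the comparison reverses. Drug B's patients skew toward stage IV, which has a lower base rate.

Yes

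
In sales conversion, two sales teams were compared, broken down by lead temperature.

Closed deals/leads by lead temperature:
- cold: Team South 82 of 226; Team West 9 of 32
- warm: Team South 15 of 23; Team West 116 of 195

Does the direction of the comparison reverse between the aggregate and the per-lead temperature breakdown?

Cold: Team South 82/226 = 36.3%, Team West 9/32 = 28.1% → Team South
Warm: Team South 15/23 = 65.2%, Team West 116/195 = 59.5% → Team South
Overall: Team South 97/249 = 39.0%, Team West 125/227 = 55.1% → Team West
Team South wins each lead group but Team West wins overall — the comparison reverses. Team South's leads skew toward cold, which has a lower base rate.

Yes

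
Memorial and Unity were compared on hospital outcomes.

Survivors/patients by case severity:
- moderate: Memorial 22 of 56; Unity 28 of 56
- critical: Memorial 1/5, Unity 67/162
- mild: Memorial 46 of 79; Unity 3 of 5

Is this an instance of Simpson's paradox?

Moderate: Memorial 22/56 = 39.3%, Unity 28/56 = 50.0% → Unity
Critical: Memorial 1/5 = 20.0%, Unity 67/162 = 41.4% → Unity
Mild: Memorial 46/79 = 58.2%, Unity 3/5 = 60.0% → Unity
Overall: Memorial 69/140 = 49.3%, Unity 98/223 = 43.9% → Memorial
Unity wins each case group but Memorial wins overall — the comparison reverses. Unity's patients skew toward critical, which has a lower base rate.

Yes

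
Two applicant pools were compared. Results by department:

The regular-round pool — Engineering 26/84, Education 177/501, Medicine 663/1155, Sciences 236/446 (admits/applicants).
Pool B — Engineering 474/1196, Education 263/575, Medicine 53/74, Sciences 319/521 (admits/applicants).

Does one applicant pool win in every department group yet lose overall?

Engineering: the regular-round pool 26/84 = 31.0%, Pool B 474/1196 = 39.6% → Pool B
Education: the regular-round pool 177/501 = 35.3%, Pool B 263/575 = 45.7% → Pool B
Medicine: the regular-round pool 663/1155 = 57.4%, Pool B 53/74 = 71.6% → Pool B
Sciences: the regular-round pool 236/446 = 52.9%, Pool B 319/521 = 61.2% → Pool B
Overall: the regular-round pool 1102/2186 = 50.4%, Pool B 1109/2366 = 46.9% → the regular-round pool
Pool B wins each department group but the regular-round pool wins overall — the comparison reverses. Pool B's applicants skew toward Engineering, which has a lower base rate.

Yes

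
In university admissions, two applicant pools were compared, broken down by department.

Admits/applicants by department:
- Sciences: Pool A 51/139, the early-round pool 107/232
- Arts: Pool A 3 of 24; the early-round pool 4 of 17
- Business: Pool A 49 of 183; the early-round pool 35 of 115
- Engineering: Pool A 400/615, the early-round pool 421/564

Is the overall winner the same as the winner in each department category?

Yes

Sciences: Pool A 51/139 = 36.7%, the early-round pool 107/232 = 46.1% → the early-round pool
Arts: Pool A 3/24 = 12.5%, the early-round pool 4/17 = 23.5% → the early-round pool
Business: Pool A 49/183 = 26.8%, the early-round pool 35/115 = 30.4% → the early-round pool
Engineering: Pool A 400/615 = 65.0%, the early-round pool 421/564 = 74.6% → the early-round pool
Overall: Pool A 503/961 = 52.3%, the early-round pool 567/928 = 61.1% → the early-round pool
The early-round pool wins overall and in every department group — no reversal.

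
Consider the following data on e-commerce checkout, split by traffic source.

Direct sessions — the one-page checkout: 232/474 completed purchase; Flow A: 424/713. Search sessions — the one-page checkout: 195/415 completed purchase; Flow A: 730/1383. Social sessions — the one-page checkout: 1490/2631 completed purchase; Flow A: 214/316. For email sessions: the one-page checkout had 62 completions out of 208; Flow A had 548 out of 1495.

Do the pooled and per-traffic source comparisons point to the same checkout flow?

No

Direct: the one-page checkout 232/474 = 48.9%, Flow A 424/713 = 59.5% → Flow A
Search: the one-page checkout 195/415 = 47.0%, Flow A 730/1383 = 52.8% → Flow A
Social: the one-page checkout 1490/2631 = 56.6%, Flow A 214/316 = 67.7% → Flow A
Email: the one-page checkout 62/208 = 29.8%, Flow A 548/1495 = 36.7% → Flow A
Overall: the one-page checkout 1979/3728 = 53.1%, Flow A 1916/3907 = 49.0% → the one-page checkout
Flow A wins each traffic group but the one-page checkout wins overall — the comparison reverses. Flow A's sessions skew toward email, which has a lower base rate.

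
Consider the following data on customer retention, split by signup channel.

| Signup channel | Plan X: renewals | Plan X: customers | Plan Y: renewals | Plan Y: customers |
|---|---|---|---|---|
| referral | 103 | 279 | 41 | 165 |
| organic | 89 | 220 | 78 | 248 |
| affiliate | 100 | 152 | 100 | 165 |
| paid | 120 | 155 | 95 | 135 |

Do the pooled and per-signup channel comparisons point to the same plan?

Referral: Plan X 103/279 = 36.9%, Plan Y 41/165 = 24.8% → Plan X
Organic: Plan X 89/220 = 40.5%, Plan Y 78/248 = 31.5% → Plan X
Affiliate: Plan X 100/152 = 65.8%, Plan Y 100/165 = 60.6% → Plan X
Paid: Plan X 120/155 = 77.4%, Plan Y 95/135 = 70.4% → Plan X
Overall: Plan X 412/806 = 51.1%, Plan Y 314/713 = 44.0% → Plan X
Plan X wins overall and in every signup group — no reversal.

Yes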